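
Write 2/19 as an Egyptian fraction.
1/10 + 1/190

Greedy algorithm:
2/19: ceiling(19/2) = 10, use 1/10
1/190: ceiling(190/1) = 190, use 1/190
Result: 2/19 = 1/10 + 1/190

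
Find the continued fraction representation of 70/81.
[0; 1, 6, 2, 1, 3]

Euclidean algorithm steps:
70 = 0 × 81 + 70
81 = 1 × 70 + 11
70 = 6 × 11 + 4
11 = 2 × 4 + 3
4 = 1 × 3 + 1
3 = 3 × 1 + 0
Continued fraction: [0; 1, 6, 2, 1, 3]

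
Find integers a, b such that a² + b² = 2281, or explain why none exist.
16² + 45² (a=16, b=45)

Factorization: 2281 = 2281
By Fermat: n is sum of two squares iff every prime p ≡ 3 (mod 4) appears to even power.
All primes ≡ 3 (mod 4) appear to even power.
Search a = 0, 1, 2, … for 2281 - a² a perfect square: first hit at a = 16: 2281 - 256 = 2025 = 45².
2281 = 16² + 45² = 256 + 2025 ✓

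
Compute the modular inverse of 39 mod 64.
23

gcd(39, 64) = 1, so the inverse exists.
Extended Euclidean algorithm on (64, 39):
64 = 1 × 39 + 25  ⟹  25 = (1)·64 + (-1)·39
39 = 1 × 25 + 14  ⟹  14 = (-1)·64 + (2)·39
25 = 1 × 14 + 11  ⟹  11 = (2)·64 + (-3)·39
14 = 1 × 11 + 3  ⟹  3 = (-3)·64 + (5)·39
11 = 3 × 3 + 2  ⟹  2 = (11)·64 + (-18)·39
3 = 1 × 2 + 1  ⟹  1 = (-14)·64 + (23)·39
So (23)·39 ≡ 1 (mod 64), i.e. 39^(-1) ≡ 23 (mod 64).
Check: 39 × 23 = 897 ≡ 1 (mod 64)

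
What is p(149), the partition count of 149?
37027355200

p(n) counts ways to write n as a sum of positive integers (order ignored).
Euler's pentagonal recurrence: p(k) = p(k-1) + p(k-2) - p(k-5) - p(k-7) + p(k-12) + p(k-15) - ... (offsets j(3j∓1)/2, signs ++--, p(0)=1, p(<0)=0).
DP table for k = 0..148: p(0)=1, p(1)=1, p(2)=2, p(3)=3, p(4)=5, p(5)=7, p(6)=11, p(7)=15, p(8)=22, p(9)=30, p(10)=42, p(11)=56, p(12)=77, p(13)=101, p(14)=135, p(15)=176, p(16)=231, p(17)=297, p(18)=385, p(19)=490, p(20)=627, p(21)=792, p(22)=1002, p(23)=1255, p(24)=1575, p(25)=1958, p(26)=2436, p(27)=3010, p(28)=3718, p(29)=4565, p(30)=5604, p(31)=6842, p(32)=8349, p(33)=10143, p(34)=12310, p(35)=14883, p(36)=17977, p(37)=21637, p(38)=26015, p(39)=31185, p(40)=37338, p(41)=44583, p(42)=53174, p(43)=63261, p(44)=75175, p(45)=89134, p(46)=105558, p(47)=124754, p(48)=147273, p(49)=173525, p(50)=204226, p(51)=239943, p(52)=281589, p(53)=329931, p(54)=386155, p(55)=451276, p(56)=526823, p(57)=614154, p(58)=715220, p(59)=831820, p(60)=966467, p(61)=1121505, p(62)=1300156, p(63)=1505499, p(64)=1741630, p(65)=2012558, p(66)=2323520, p(67)=2679689, p(68)=3087735, p(69)=3554345, p(70)=4087968, p(71)=4697205, p(72)=5392783, p(73)=6185689, p(74)=7089500, p(75)=8118264, p(76)=9289091, p(77)=10619863, p(78)=12132164, p(79)=13848650, p(80)=15796476, p(81)=18004327, p(82)=20506255, p(83)=23338469, p(84)=26543660, p(85)=30167357, p(86)=34262962, p(87)=38887673, p(88)=44108109, p(89)=49995925, p(90)=56634173, p(91)=64112359, p(92)=72533807, p(93)=82010177, p(94)=92669720, p(95)=104651419, p(96)=118114304, p(97)=133230930, p(98)=150198136, p(99)=169229875, p(100)=190569292, p(101)=214481126, p(102)=241265379, p(103)=271248950, p(104)=304801365, p(105)=342325709, p(106)=384276336, p(107)=431149389, p(108)=483502844, p(109)=541946240, p(110)=607163746, p(111)=679903203, p(112)=761002156, p(113)=851376628, p(114)=952050665, p(115)=1064144451, p(116)=1188908248, p(117)=1327710076, p(118)=1482074143, p(119)=1653668665, p(120)=1844349560, p(121)=2056148051, p(122)=2291320912, p(123)=2552338241, p(124)=2841940500, p(125)=3163127352, p(126)=3519222692, p(127)=3913864295, p(128)=4351078600, p(129)=4835271870, p(130)=5371315400, p(131)=5964539504, p(132)=6620830889, p(133)=7346629512, p(134)=8149040695, p(135)=9035836076, p(136)=10015581680, p(137)=11097645016, p(138)=12292341831, p(139)=13610949895, p(140)=15065878135, p(141)=16670689208, p(142)=18440293320, p(143)=20390982757, p(144)=22540654445, p(145)=24908858009, p(146)=27517052599, p(147)=30388671978, p(148)=33549419497.
Final step: p(149) = p(148) + p(147) - p(144) - p(142) + p(137) + p(134) - p(127) - p(123) + p(114) + p(109) - p(98) - p(92) + p(79) + p(72) - p(57) - p(49) + p(32) + p(23) - p(4)
= 33549419497 + 30388671978 - 22540654445 - 18440293320 + 11097645016 + 8149040695 - 3913864295 - 2552338241 + 952050665 + 541946240 - 150198136 - 72533807 + 13848650 + 5392783 - 614154 - 173525 + 8349 + 1255 - 5
= 37027355200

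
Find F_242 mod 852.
313

Matrix identity: Q^n = [[F_(n+1), F_n], [F_n, F_(n-1)]] with Q = [[1,1],[1,0]].
n = 242 = 11110010₂. Square-and-multiply, entries mod 852:
Q^1 = [[1,1],[1,0]]
Q^3 = (Q^1)²·Q = [[3,2],[2,1]]
Q^7 = (Q^3)²·Q = [[21,13],[13,8]]
Q^15 = (Q^7)²·Q = [[135,610],[610,377]]
Q^30 = (Q^15)² = [[109,488],[488,473]]
Q^60 = (Q^30)² = [[389,300],[300,89]]
Q^121 = (Q^60)²·Q = [[469,205],[205,264]]
Q^242 = (Q^121)² = [[422,313],[313,109]]
F_242 mod 852 = Q^242[0][1] = 313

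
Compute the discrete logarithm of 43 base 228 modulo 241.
237

Baby-step giant-step with step n = ⌈√241⌉ = 16.
Baby steps 228^j mod 241 (j:value) for j=0..15: 0:1, 1:228, 2:169, 3:213, 4:123, 5:88, 6:61, 7:171, 8:187, 9:220, 10:32, 11:66, 12:106, 13:68, 14:80, 15:165.
Giant-step multiplier: 228^(-16) ≡ 228^(240-16) = 228^224 ≡ 231 (mod 241).
Giant steps γ_i = 43·231^i mod 241: γ_0=43, γ_1=52, γ_2=203, γ_3=139, γ_4=56, γ_5=163, γ_6=57, γ_7=153, γ_8=157, γ_9=117, γ_10=35, γ_11=132, γ_12=126, γ_13=186, γ_14=68 (in table at j=13).
x = i·n + j = 14·16 + 13 = 237.
Check: 228^237 ≡ 43 (mod 241).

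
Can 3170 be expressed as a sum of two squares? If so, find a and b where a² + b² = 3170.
19² + 53² (a=19, b=53)

Factorization: 3170 = 2 × 5 × 317
By Fermat: n is sum of two squares iff every prime p ≡ 3 (mod 4) appears to even power.
All primes ≡ 3 (mod 4) appear to even power.
Search a = 0, 1, 2, … for 3170 - a² a perfect square: first hit at a = 19: 3170 - 361 = 2809 = 53².
3170 = 19² + 53² = 361 + 2809 ✓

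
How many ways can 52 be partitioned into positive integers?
281589

p(n) counts ways to write n as a sum of positive integers (order ignored).
Euler's pentagonal recurrence: p(k) = p(k-1) + p(k-2) - p(k-5) - p(k-7) + p(k-12) + p(k-15) - ... (offsets j(3j∓1)/2, signs ++--, p(0)=1, p(<0)=0).
DP table for k = 0..51: p(0)=1, p(1)=1, p(2)=2, p(3)=3, p(4)=5, p(5)=7, p(6)=11, p(7)=15, p(8)=22, p(9)=30, p(10)=42, p(11)=56, p(12)=77, p(13)=101, p(14)=135, p(15)=176, p(16)=231, p(17)=297, p(18)=385, p(19)=490, p(20)=627, p(21)=792, p(22)=1002, p(23)=1255, p(24)=1575, p(25)=1958, p(26)=2436, p(27)=3010, p(28)=3718, p(29)=4565, p(30)=5604, p(31)=6842, p(32)=8349, p(33)=10143, p(34)=12310, p(35)=14883, p(36)=17977, p(37)=21637, p(38)=26015, p(39)=31185, p(40)=37338, p(41)=44583, p(42)=53174, p(43)=63261, p(44)=75175, p(45)=89134, p(46)=105558, p(47)=124754, p(48)=147273, p(49)=173525, p(50)=204226, p(51)=239943.
Final step: p(52) = p(51) + p(50) - p(47) - p(45) + p(40) + p(37) - p(30) - p(26) + p(17) + p(12) - p(1)
= 239943 + 204226 - 124754 - 89134 + 37338 + 21637 - 5604 - 2436 + 297 + 77 - 1
= 281589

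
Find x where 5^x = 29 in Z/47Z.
35

Baby-step giant-step with step n = ⌈√47⌉ = 7.
Baby steps 5^j mod 47 (j:value) for j=0..6: 0:1, 1:5, 2:25, 3:31, 4:14, 5:23, 6:21.
Giant-step multiplier: 5^(-7) ≡ 5^(46-7) = 5^39 ≡ 30 (mod 47).
Giant steps γ_i = 29·30^i mod 47: γ_0=29, γ_1=24, γ_2=15, γ_3=27, γ_4=11, γ_5=1 (in table at j=0).
x = i·n + j = 5·7 + 0 = 35.
Check: 5^35 ≡ 29 (mod 47).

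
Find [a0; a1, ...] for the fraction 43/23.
[1; 1, 6, 1, 2]

Euclidean algorithm steps:
43 = 1 × 23 + 20
23 = 1 × 20 + 3
20 = 6 × 3 + 2
3 = 1 × 2 + 1
2 = 2 × 1 + 0
Continued fraction: [1; 1, 6, 1, 2]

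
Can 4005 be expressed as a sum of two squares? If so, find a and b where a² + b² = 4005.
6² + 63² (a=6, b=63)

Factorization: 4005 = 3^2 × 5 × 89
By Fermat: n is sum of two squares iff every prime p ≡ 3 (mod 4) appears to even power.
All primes ≡ 3 (mod 4) appear to even power.
Search a = 0, 1, 2, … for 4005 - a² a perfect square: first hit at a = 6: 4005 - 36 = 3969 = 63².
4005 = 6² + 63² = 36 + 3969 ✓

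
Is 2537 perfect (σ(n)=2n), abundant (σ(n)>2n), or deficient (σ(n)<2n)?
deficient

Proper divisors of 2537: sum = 1 + 43 + 59 = 103
Since 103 < 2537, 2537 is deficient.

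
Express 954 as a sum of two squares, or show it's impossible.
15² + 27² (a=15, b=27)

Factorization: 954 = 2 × 3^2 × 53
By Fermat: n is sum of two squares iff every prime p ≡ 3 (mod 4) appears to even power.
All primes ≡ 3 (mod 4) appear to even power.
Search a = 0, 1, 2, … for 954 - a² a perfect square: first hit at a = 15: 954 - 225 = 729 = 27².
954 = 15² + 27² = 225 + 729 ✓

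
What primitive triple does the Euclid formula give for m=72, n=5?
(5159, 720, 5209)

Euclid's formula: a = m² - n², b = 2mn, c = m² + n²
m = 72, n = 5
a = 72² - 5² = 5184 - 25 = 5159
b = 2 × 72 × 5 = 720
c = 72² + 5² = 5184 + 25 = 5209
Verification: 5159² + 720² = 26615281 + 518400 = 27133681 = 5209² ✓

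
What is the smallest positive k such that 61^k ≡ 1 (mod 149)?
74

149 is prime, so ord(61) divides φ(149) = 148.
Divisors of 148: 1, 2, 4, 37, 74, 148.
Repeated squaring: 61^1 ≡ 61, 61^2 ≡ 145, 61^4 ≡ 16, 61^8 ≡ 107, 61^16 ≡ 125, 61^32 ≡ 129, 61^64 ≡ 102, 61^128 ≡ 123 (mod 149).
Test 61^d mod 149 for each divisor d in increasing order:
61^1 ≡ 61
61^2 ≡ 145
61^4 ≡ 16
61^37 = 61^32·61^4·61^1 ≡ 148
61^74 = 61^64·61^8·61^2 ≡ 1  ← first divisor giving 1
The order is 74.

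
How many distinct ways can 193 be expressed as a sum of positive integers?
2168627105469

p(n) counts ways to write n as a sum of positive integers (order ignored).
Euler's pentagonal recurrence: p(k) = p(k-1) + p(k-2) - p(k-5) - p(k-7) + p(k-12) + p(k-15) - ... (offsets j(3j∓1)/2, signs ++--, p(0)=1, p(<0)=0).
DP table for k = 0..192: p(0)=1, p(1)=1, p(2)=2, p(3)=3, p(4)=5, p(5)=7, p(6)=11, p(7)=15, p(8)=22, p(9)=30, p(10)=42, p(11)=56, p(12)=77, p(13)=101, p(14)=135, p(15)=176, p(16)=231, p(17)=297, p(18)=385, p(19)=490, p(20)=627, p(21)=792, p(22)=1002, p(23)=1255, p(24)=1575, p(25)=1958, p(26)=2436, p(27)=3010, p(28)=3718, p(29)=4565, p(30)=5604, p(31)=6842, p(32)=8349, p(33)=10143, p(34)=12310, p(35)=14883, p(36)=17977, p(37)=21637, p(38)=26015, p(39)=31185, p(40)=37338, p(41)=44583, p(42)=53174, p(43)=63261, p(44)=75175, p(45)=89134, p(46)=105558, p(47)=124754, p(48)=147273, p(49)=173525, p(50)=204226, p(51)=239943, p(52)=281589, p(53)=329931, p(54)=386155, p(55)=451276, p(56)=526823, p(57)=614154, p(58)=715220, p(59)=831820, p(60)=966467, p(61)=1121505, p(62)=1300156, p(63)=1505499, p(64)=1741630, p(65)=2012558, p(66)=2323520, p(67)=2679689, p(68)=3087735, p(69)=3554345, p(70)=4087968, p(71)=4697205, p(72)=5392783, p(73)=6185689, p(74)=7089500, p(75)=8118264, p(76)=9289091, p(77)=10619863, p(78)=12132164, p(79)=13848650, p(80)=15796476, p(81)=18004327, p(82)=20506255, p(83)=23338469, p(84)=26543660, p(85)=30167357, p(86)=34262962, p(87)=38887673, p(88)=44108109, p(89)=49995925, p(90)=56634173, p(91)=64112359, p(92)=72533807, p(93)=82010177, p(94)=92669720, p(95)=104651419, p(96)=118114304, p(97)=133230930, p(98)=150198136, p(99)=169229875, p(100)=190569292, p(101)=214481126, p(102)=241265379, p(103)=271248950, p(104)=304801365, p(105)=342325709, p(106)=384276336, p(107)=431149389, p(108)=483502844, p(109)=541946240, p(110)=607163746, p(111)=679903203, p(112)=761002156, p(113)=851376628, p(114)=952050665, p(115)=1064144451, p(116)=1188908248, p(117)=1327710076, p(118)=1482074143, p(119)=1653668665, p(120)=1844349560, p(121)=2056148051, p(122)=2291320912, p(123)=2552338241, p(124)=2841940500, p(125)=3163127352, p(126)=3519222692, p(127)=3913864295, p(128)=4351078600, p(129)=4835271870, p(130)=5371315400, p(131)=5964539504, p(132)=6620830889, p(133)=7346629512, p(134)=8149040695, p(135)=9035836076, p(136)=10015581680, p(137)=11097645016, p(138)=12292341831, p(139)=13610949895, p(140)=15065878135, p(141)=16670689208, p(142)=18440293320, p(143)=20390982757, p(144)=22540654445, p(145)=24908858009, p(146)=27517052599, p(147)=30388671978, p(148)=33549419497, p(149)=37027355200, p(150)=40853235313, p(151)=45060624582, p(152)=49686288421, p(153)=54770336324, p(154)=60356673280, p(155)=66493182097, p(156)=73232243759, p(157)=80630964769, p(158)=88751778802, p(159)=97662728555, p(160)=107438159466, p(161)=118159068427, p(162)=129913904637, p(163)=142798995930, p(164)=156919475295, p(165)=172389800255, p(166)=189334822579, p(167)=207890420102, p(168)=228204732751, p(169)=250438925115, p(170)=274768617130, p(171)=301384802048, p(172)=330495499613, p(173)=362326859895, p(174)=397125074750, p(175)=435157697830, p(176)=476715857290, p(177)=522115831195, p(178)=571701605655, p(179)=625846753120, p(180)=684957390936, p(181)=749474411781, p(182)=819876908323, p(183)=896684817527, p(184)=980462880430, p(185)=1071823774337, p(186)=1171432692373, p(187)=1280011042268, p(188)=1398341745571, p(189)=1527273599625, p(190)=1667727404093, p(191)=1820701100652, p(192)=1987276856363.
Final step: p(193) = p(192) + p(191) - p(188) - p(186) + p(181) + p(178) - p(171) - p(167) + p(158) + p(153) - p(142) - p(136) + p(123) + p(116) - p(101) - p(93) + p(76) + p(67) - p(48) - p(38) + p(17) + p(6)
= 1987276856363 + 1820701100652 - 1398341745571 - 1171432692373 + 749474411781 + 571701605655 - 301384802048 - 207890420102 + 88751778802 + 54770336324 - 18440293320 - 10015581680 + 2552338241 + 1188908248 - 214481126 - 82010177 + 9289091 + 2679689 - 147273 - 26015 + 297 + 11
= 2168627105469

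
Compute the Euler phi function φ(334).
166

334 = 2 × 167
φ(n) = n × ∏(1 - 1/p) for each prime p dividing n
φ(334) = 334 × (1 - 1/2) × (1 - 1/167) = 166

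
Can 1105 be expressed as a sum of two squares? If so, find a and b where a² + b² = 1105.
4² + 33² (a=4, b=33)

Factorization: 1105 = 5 × 13 × 17
By Fermat: n is sum of two squares iff every prime p ≡ 3 (mod 4) appears to even power.
All primes ≡ 3 (mod 4) appear to even power.
Search a = 0, 1, 2, … for 1105 - a² a perfect square: first hit at a = 4: 1105 - 16 = 1089 = 33².
1105 = 4² + 33² = 16 + 1089 ✓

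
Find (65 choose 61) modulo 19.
13

Using Lucas' theorem:
Write n=65 and k=61 in base 19:
n in base 19: [3, 8]
k in base 19: [3, 4]
C(65,61) mod 19 = ∏ C(n_i, k_i) mod 19
Digit binomials (mod 19): C(3,3) = 1; C(8,4) = 70 ≡ 13
Product: 1 × 13 = 13 ≡ 13 (mod 19)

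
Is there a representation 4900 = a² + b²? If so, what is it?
0² + 70² (a=0, b=70)

Factorization: 4900 = 2^2 × 5^2 × 7^2
By Fermat: n is sum of two squares iff every prime p ≡ 3 (mod 4) appears to even power.
All primes ≡ 3 (mod 4) appear to even power.
Search a = 0, 1, 2, … for 4900 - a² a perfect square: first hit at a = 0: 4900 - 0 = 4900 = 70².
4900 = 0² + 70² = 0 + 4900 ✓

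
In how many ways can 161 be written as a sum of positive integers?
118159068427

p(n) counts ways to write n as a sum of positive integers (order ignored).
Euler's pentagonal recurrence: p(k) = p(k-1) + p(k-2) - p(k-5) - p(k-7) + p(k-12) + p(k-15) - ... (offsets j(3j∓1)/2, signs ++--, p(0)=1, p(<0)=0).
DP table for k = 0..160: p(0)=1, p(1)=1, p(2)=2, p(3)=3, p(4)=5, p(5)=7, p(6)=11, p(7)=15, p(8)=22, p(9)=30, p(10)=42, p(11)=56, p(12)=77, p(13)=101, p(14)=135, p(15)=176, p(16)=231, p(17)=297, p(18)=385, p(19)=490, p(20)=627, p(21)=792, p(22)=1002, p(23)=1255, p(24)=1575, p(25)=1958, p(26)=2436, p(27)=3010, p(28)=3718, p(29)=4565, p(30)=5604, p(31)=6842, p(32)=8349, p(33)=10143, p(34)=12310, p(35)=14883, p(36)=17977, p(37)=21637, p(38)=26015, p(39)=31185, p(40)=37338, p(41)=44583, p(42)=53174, p(43)=63261, p(44)=75175, p(45)=89134, p(46)=105558, p(47)=124754, p(48)=147273, p(49)=173525, p(50)=204226, p(51)=239943, p(52)=281589, p(53)=329931, p(54)=386155, p(55)=451276, p(56)=526823, p(57)=614154, p(58)=715220, p(59)=831820, p(60)=966467, p(61)=1121505, p(62)=1300156, p(63)=1505499, p(64)=1741630, p(65)=2012558, p(66)=2323520, p(67)=2679689, p(68)=3087735, p(69)=3554345, p(70)=4087968, p(71)=4697205, p(72)=5392783, p(73)=6185689, p(74)=7089500, p(75)=8118264, p(76)=9289091, p(77)=10619863, p(78)=12132164, p(79)=13848650, p(80)=15796476, p(81)=18004327, p(82)=20506255, p(83)=23338469, p(84)=26543660, p(85)=30167357, p(86)=34262962, p(87)=38887673, p(88)=44108109, p(89)=49995925, p(90)=56634173, p(91)=64112359, p(92)=72533807, p(93)=82010177, p(94)=92669720, p(95)=104651419, p(96)=118114304, p(97)=133230930, p(98)=150198136, p(99)=169229875, p(100)=190569292, p(101)=214481126, p(102)=241265379, p(103)=271248950, p(104)=304801365, p(105)=342325709, p(106)=384276336, p(107)=431149389, p(108)=483502844, p(109)=541946240, p(110)=607163746, p(111)=679903203, p(112)=761002156, p(113)=851376628, p(114)=952050665, p(115)=1064144451, p(116)=1188908248, p(117)=1327710076, p(118)=1482074143, p(119)=1653668665, p(120)=1844349560, p(121)=2056148051, p(122)=2291320912, p(123)=2552338241, p(124)=2841940500, p(125)=3163127352, p(126)=3519222692, p(127)=3913864295, p(128)=4351078600, p(129)=4835271870, p(130)=5371315400, p(131)=5964539504, p(132)=6620830889, p(133)=7346629512, p(134)=8149040695, p(135)=9035836076, p(136)=10015581680, p(137)=11097645016, p(138)=12292341831, p(139)=13610949895, p(140)=15065878135, p(141)=16670689208, p(142)=18440293320, p(143)=20390982757, p(144)=22540654445, p(145)=24908858009, p(146)=27517052599, p(147)=30388671978, p(148)=33549419497, p(149)=37027355200, p(150)=40853235313, p(151)=45060624582, p(152)=49686288421, p(153)=54770336324, p(154)=60356673280, p(155)=66493182097, p(156)=73232243759, p(157)=80630964769, p(158)=88751778802, p(159)=97662728555, p(160)=107438159466.
Final step: p(161) = p(160) + p(159) - p(156) - p(154) + p(149) + p(146) - p(139) - p(135) + p(126) + p(121) - p(110) - p(104) + p(91) + p(84) - p(69) - p(61) + p(44) + p(35) - p(16) - p(6)
= 107438159466 + 97662728555 - 73232243759 - 60356673280 + 37027355200 + 27517052599 - 13610949895 - 9035836076 + 3519222692 + 2056148051 - 607163746 - 304801365 + 64112359 + 26543660 - 3554345 - 1121505 + 75175 + 14883 - 231 - 11
= 118159068427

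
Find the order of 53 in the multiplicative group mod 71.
70

71 is prime, so ord(53) divides φ(71) = 70.
Divisors of 70: 1, 2, 5, 7, 10, 14, 35, 70.
Repeated squaring: 53^1 ≡ 53, 53^2 ≡ 40, 53^4 ≡ 38, 53^8 ≡ 24, 53^16 ≡ 8, 53^32 ≡ 64, 53^64 ≡ 49 (mod 71).
Test 53^d mod 71 for each divisor d in increasing order:
53^1 ≡ 53
53^2 ≡ 40
53^5 = 53^4·53^1 ≡ 26
53^7 = 53^4·53^2·53^1 ≡ 46
53^10 = 53^8·53^2 ≡ 37
53^14 = 53^8·53^4·53^2 ≡ 57
53^35 = 53^32·53^2·53^1 ≡ 70
53^70 = 53^64·53^4·53^2 ≡ 1  ← first divisor giving 1
The order is 70.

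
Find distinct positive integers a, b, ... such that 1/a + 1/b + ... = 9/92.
1/11 + 1/145 + 1/48914 + 1/3588820180

Greedy algorithm:
9/92: ceiling(92/9) = 11, use 1/11
7/1012: ceiling(1012/7) = 145, use 1/145
3/146740: ceiling(146740/3) = 48914, use 1/48914
1/3588820180: ceiling(3588820180/1) = 3588820180, use 1/3588820180
Result: 9/92 = 1/11 + 1/145 + 1/48914 + 1/3588820180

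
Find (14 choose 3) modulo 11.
1

Using Lucas' theorem:
Write n=14 and k=3 in base 11:
n in base 11: [1, 3]
k in base 11: [0, 3]
C(14,3) mod 11 = ∏ C(n_i, k_i) mod 11
Digit binomials (mod 11): C(1,0) = 1; C(3,3) = 1
Product: 1 × 1 = 1 ≡ 1 (mod 11)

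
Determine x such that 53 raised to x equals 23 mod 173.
100

Baby-step giant-step with step n = ⌈√173⌉ = 14.
Baby steps 53^j mod 173 (j:value) for j=0..13: 0:1, 1:53, 2:41, 3:97, 4:124, 5:171, 6:67, 7:91, 8:152, 9:98, 10:4, 11:39, 12:164, 13:42.
Giant-step multiplier: 53^(-14) ≡ 53^(172-14) = 53^158 ≡ 15 (mod 173).
Giant steps γ_i = 23·15^i mod 173: γ_0=23, γ_1=172, γ_2=158, γ_3=121, γ_4=85, γ_5=64, γ_6=95, γ_7=41 (in table at j=2).
x = i·n + j = 7·14 + 2 = 100.
Check: 53^100 ≡ 23 (mod 173).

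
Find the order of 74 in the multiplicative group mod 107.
106

107 is prime, so ord(74) divides φ(107) = 106.
Divisors of 106: 1, 2, 53, 106.
Repeated squaring: 74^1 ≡ 74, 74^2 ≡ 19, 74^4 ≡ 40, 74^8 ≡ 102, 74^16 ≡ 25, 74^32 ≡ 90, 74^64 ≡ 75 (mod 107).
Test 74^d mod 107 for each divisor d in increasing order:
74^1 ≡ 74
74^2 ≡ 19
74^53 = 74^32·74^16·74^4·74^1 ≡ 106
74^106 = 74^64·74^32·74^8·74^2 ≡ 1  ← first divisor giving 1
The order is 106.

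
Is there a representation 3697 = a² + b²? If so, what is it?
36² + 49² (a=36, b=49)

Factorization: 3697 = 3697
By Fermat: n is sum of two squares iff every prime p ≡ 3 (mod 4) appears to even power.
All primes ≡ 3 (mod 4) appear to even power.
Search a = 0, 1, 2, … for 3697 - a² a perfect square: first hit at a = 36: 3697 - 1296 = 2401 = 49².
3697 = 36² + 49² = 1296 + 2401 ✓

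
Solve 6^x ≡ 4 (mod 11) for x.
8

Baby-step giant-step with step n = ⌈√11⌉ = 4.
Baby steps 6^j mod 11 (j:value) for j=0..3: 0:1, 1:6, 2:3, 3:7.
Giant-step multiplier: 6^(-4) ≡ 6^(10-4) = 6^6 ≡ 5 (mod 11).
Giant steps γ_i = 4·5^i mod 11: γ_0=4, γ_1=9, γ_2=1 (in table at j=0).
x = i·n + j = 2·4 + 0 = 8.
Check: 6^8 ≡ 4 (mod 11).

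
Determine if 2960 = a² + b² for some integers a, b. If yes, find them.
16² + 52² (a=16, b=52)

Factorization: 2960 = 2^4 × 5 × 37
By Fermat: n is sum of two squares iff every prime p ≡ 3 (mod 4) appears to even power.
All primes ≡ 3 (mod 4) appear to even power.
Search a = 0, 1, 2, … for 2960 - a² a perfect square: first hit at a = 16: 2960 - 256 = 2704 = 52².
2960 = 16² + 52² = 256 + 2704 ✓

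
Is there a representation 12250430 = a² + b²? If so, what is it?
Not possible

Factorization: 12250430 = 2 × 5 × 107^3
By Fermat: n is sum of two squares iff every prime p ≡ 3 (mod 4) appears to even power.
Prime(s) ≡ 3 (mod 4) with odd exponent: [(107, 3)]
Therefore 12250430 cannot be expressed as a² + b².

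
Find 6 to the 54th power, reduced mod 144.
0

Repeated squaring. Binary of 54 = 110110.
6^1 ≡ 6 (mod 144); 6^2 ≡ 36 (mod 144); 6^4 ≡ 0 (mod 144); 6^8 ≡ 0 (mod 144); 6^16 ≡ 0 (mod 144); 6^32 ≡ 0 (mod 144)
6^54 = 6^2 × 6^4 × 6^16 × 6^32 ≡ 0 (mod 144)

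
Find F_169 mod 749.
125

Matrix identity: Q^n = [[F_(n+1), F_n], [F_n, F_(n-1)]] with Q = [[1,1],[1,0]].
n = 169 = 10101001₂. Square-and-multiply, entries mod 749:
Q^1 = [[1,1],[1,0]]
Q^2 = (Q^1)² = [[2,1],[1,1]]
Q^5 = (Q^2)²·Q = [[8,5],[5,3]]
Q^10 = (Q^5)² = [[89,55],[55,34]]
Q^21 = (Q^10)²·Q = [[484,460],[460,24]]
Q^42 = (Q^21)² = [[201,741],[741,209]]
Q^84 = (Q^42)² = [[19,465],[465,303]]
Q^169 = (Q^84)²·Q = [[55,125],[125,679]]
F_169 mod 749 = Q^169[0][1] = 125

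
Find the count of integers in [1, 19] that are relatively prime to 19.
18

19 = 19
φ(n) = n × ∏(1 - 1/p) for each prime p dividing n
φ(19) = 19 × (1 - 1/19) = 18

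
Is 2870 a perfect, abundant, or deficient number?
abundant

Proper divisors of 2870: sum = 1 + 2 + 5 + 7 + 10 + 14 + 35 + 41 + 70 + 82 + 205 + 287 + 410 + 574 + 1435 = 3178
Since 3178 > 2870, 2870 is abundant.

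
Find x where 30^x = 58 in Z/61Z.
24

Baby-step giant-step with step n = ⌈√61⌉ = 8.
Baby steps 30^j mod 61 (j:value) for j=0..7: 0:1, 1:30, 2:46, 3:38, 4:42, 5:40, 6:41, 7:10.
Giant-step multiplier: 30^(-8) ≡ 30^(60-8) = 30^52 ≡ 12 (mod 61).
Giant steps γ_i = 58·12^i mod 61: γ_0=58, γ_1=25, γ_2=56, γ_3=1 (in table at j=0).
x = i·n + j = 3·8 + 0 = 24.
Check: 30^24 ≡ 58 (mod 61).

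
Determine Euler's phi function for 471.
312

471 = 3 × 157
φ(n) = n × ∏(1 - 1/p) for each prime p dividing n
φ(471) = 471 × (1 - 1/3) × (1 - 1/157) = 312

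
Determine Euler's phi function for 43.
42

43 = 43
φ(n) = n × ∏(1 - 1/p) for each prime p dividing n
φ(43) = 43 × (1 - 1/43) = 42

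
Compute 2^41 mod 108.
32

Repeated squaring. Binary of 41 = 101001.
2^1 ≡ 2 (mod 108); 2^2 ≡ 4 (mod 108); 2^4 ≡ 16 (mod 108); 2^8 ≡ 40 (mod 108); 2^16 ≡ 88 (mod 108); 2^32 ≡ 76 (mod 108)
2^41 = 2^1 × 2^8 × 2^32 ≡ 32 (mod 108)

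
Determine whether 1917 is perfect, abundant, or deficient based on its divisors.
deficient

Proper divisors of 1917: sum = 1 + 3 + 9 + 27 + 71 + 213 + 639 = 963
Since 963 < 1917, 1917 is deficient.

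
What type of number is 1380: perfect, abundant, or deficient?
abundant

Proper divisors of 1380: sum = 1 + 2 + 3 + 4 + 5 + 6 + 10 + 12 + ... + 276 + 345 + 460 + 690 (23 divisors) = 2652
Since 2652 > 1380, 1380 is abundant.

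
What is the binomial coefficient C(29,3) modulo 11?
2

Using Lucas' theorem:
Write n=29 and k=3 in base 11:
n in base 11: [2, 7]
k in base 11: [0, 3]
C(29,3) mod 11 = ∏ C(n_i, k_i) mod 11
Digit binomials (mod 11): C(2,0) = 1; C(7,3) = 35 ≡ 2
Product: 1 × 2 = 2 ≡ 2 (mod 11)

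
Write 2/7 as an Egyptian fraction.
1/4 + 1/28

Greedy algorithm:
2/7: ceiling(7/2) = 4, use 1/4
1/28: ceiling(28/1) = 28, use 1/28
Result: 2/7 = 1/4 + 1/28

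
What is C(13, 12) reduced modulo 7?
6

Using Lucas' theorem:
Write n=13 and k=12 in base 7:
n in base 7: [1, 6]
k in base 7: [1, 5]
C(13,12) mod 7 = ∏ C(n_i, k_i) mod 7
Digit binomials (mod 7): C(1,1) = 1; C(6,5) = 6
Product: 1 × 6 = 6 ≡ 6 (mod 7)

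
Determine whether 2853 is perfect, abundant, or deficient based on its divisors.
deficient

Proper divisors of 2853: sum = 1 + 3 + 9 + 317 + 951 = 1281
Since 1281 < 2853, 2853 is deficient.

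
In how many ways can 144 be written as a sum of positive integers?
22540654445

p(n) counts ways to write n as a sum of positive integers (order ignored).
Euler's pentagonal recurrence: p(k) = p(k-1) + p(k-2) - p(k-5) - p(k-7) + p(k-12) + p(k-15) - ... (offsets j(3j∓1)/2, signs ++--, p(0)=1, p(<0)=0).
DP table for k = 0..143: p(0)=1, p(1)=1, p(2)=2, p(3)=3, p(4)=5, p(5)=7, p(6)=11, p(7)=15, p(8)=22, p(9)=30, p(10)=42, p(11)=56, p(12)=77, p(13)=101, p(14)=135, p(15)=176, p(16)=231, p(17)=297, p(18)=385, p(19)=490, p(20)=627, p(21)=792, p(22)=1002, p(23)=1255, p(24)=1575, p(25)=1958, p(26)=2436, p(27)=3010, p(28)=3718, p(29)=4565, p(30)=5604, p(31)=6842, p(32)=8349, p(33)=10143, p(34)=12310, p(35)=14883, p(36)=17977, p(37)=21637, p(38)=26015, p(39)=31185, p(40)=37338, p(41)=44583, p(42)=53174, p(43)=63261, p(44)=75175, p(45)=89134, p(46)=105558, p(47)=124754, p(48)=147273, p(49)=173525, p(50)=204226, p(51)=239943, p(52)=281589, p(53)=329931, p(54)=386155, p(55)=451276, p(56)=526823, p(57)=614154, p(58)=715220, p(59)=831820, p(60)=966467, p(61)=1121505, p(62)=1300156, p(63)=1505499, p(64)=1741630, p(65)=2012558, p(66)=2323520, p(67)=2679689, p(68)=3087735, p(69)=3554345, p(70)=4087968, p(71)=4697205, p(72)=5392783, p(73)=6185689, p(74)=7089500, p(75)=8118264, p(76)=9289091, p(77)=10619863, p(78)=12132164, p(79)=13848650, p(80)=15796476, p(81)=18004327, p(82)=20506255, p(83)=23338469, p(84)=26543660, p(85)=30167357, p(86)=34262962, p(87)=38887673, p(88)=44108109, p(89)=49995925, p(90)=56634173, p(91)=64112359, p(92)=72533807, p(93)=82010177, p(94)=92669720, p(95)=104651419, p(96)=118114304, p(97)=133230930, p(98)=150198136, p(99)=169229875, p(100)=190569292, p(101)=214481126, p(102)=241265379, p(103)=271248950, p(104)=304801365, p(105)=342325709, p(106)=384276336, p(107)=431149389, p(108)=483502844, p(109)=541946240, p(110)=607163746, p(111)=679903203, p(112)=761002156, p(113)=851376628, p(114)=952050665, p(115)=1064144451, p(116)=1188908248, p(117)=1327710076, p(118)=1482074143, p(119)=1653668665, p(120)=1844349560, p(121)=2056148051, p(122)=2291320912, p(123)=2552338241, p(124)=2841940500, p(125)=3163127352, p(126)=3519222692, p(127)=3913864295, p(128)=4351078600, p(129)=4835271870, p(130)=5371315400, p(131)=5964539504, p(132)=6620830889, p(133)=7346629512, p(134)=8149040695, p(135)=9035836076, p(136)=10015581680, p(137)=11097645016, p(138)=12292341831, p(139)=13610949895, p(140)=15065878135, p(141)=16670689208, p(142)=18440293320, p(143)=20390982757.
Final step: p(144) = p(143) + p(142) - p(139) - p(137) + p(132) + p(129) - p(122) - p(118) + p(109) + p(104) - p(93) - p(87) + p(74) + p(67) - p(52) - p(44) + p(27) + p(18)
= 20390982757 + 18440293320 - 13610949895 - 11097645016 + 6620830889 + 4835271870 - 2291320912 - 1482074143 + 541946240 + 304801365 - 82010177 - 38887673 + 7089500 + 2679689 - 281589 - 75175 + 3010 + 385
= 22540654445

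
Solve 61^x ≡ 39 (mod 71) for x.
5

Baby-step giant-step with step n = ⌈√71⌉ = 9.
Baby steps 61^j mod 71 (j:value) for j=0..8: 0:1, 1:61, 2:29, 3:65, 4:60, 5:39, 6:36, 7:66, 8:50.
h = 39 is already in the table at j=5, so x = 5.
Check: 61^5 ≡ 39 (mod 71).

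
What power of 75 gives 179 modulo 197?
87

Baby-step giant-step with step n = ⌈√197⌉ = 15.
Baby steps 75^j mod 197 (j:value) for j=0..14: 0:1, 1:75, 2:109, 3:98, 4:61, 5:44, 6:148, 7:68, 8:175, 9:123, 10:163, 11:11, 12:37, 13:17, 14:93.
Giant-step multiplier: 75^(-15) ≡ 75^(196-15) = 75^181 ≡ 165 (mod 197).
Giant steps γ_i = 179·165^i mod 197: γ_0=179, γ_1=182, γ_2=86, γ_3=6, γ_4=5, γ_5=37 (in table at j=12).
x = i·n + j = 5·15 + 12 = 87.
Check: 75^87 ≡ 179 (mod 197).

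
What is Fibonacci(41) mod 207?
13

Matrix identity: Q^n = [[F_(n+1), F_n], [F_n, F_(n-1)]] with Q = [[1,1],[1,0]].
n = 41 = 101001₂. Square-and-multiply, entries mod 207:
Q^1 = [[1,1],[1,0]]
Q^2 = (Q^1)² = [[2,1],[1,1]]
Q^5 = (Q^2)²·Q = [[8,5],[5,3]]
Q^10 = (Q^5)² = [[89,55],[55,34]]
Q^20 = (Q^10)² = [[182,141],[141,41]]
Q^41 = (Q^20)²·Q = [[199,13],[13,186]]
F_41 mod 207 = Q^41[0][1] = 13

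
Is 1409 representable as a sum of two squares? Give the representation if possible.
25² + 28² (a=25, b=28)

Factorization: 1409 = 1409
By Fermat: n is sum of two squares iff every prime p ≡ 3 (mod 4) appears to even power.
All primes ≡ 3 (mod 4) appear to even power.
Search a = 0, 1, 2, … for 1409 - a² a perfect square: first hit at a = 25: 1409 - 625 = 784 = 28².
1409 = 25² + 28² = 625 + 784 ✓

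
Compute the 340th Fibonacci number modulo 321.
297

Matrix identity: Q^n = [[F_(n+1), F_n], [F_n, F_(n-1)]] with Q = [[1,1],[1,0]].
n = 340 = 101010100₂. Square-and-multiply, entries mod 321:
Q^1 = [[1,1],[1,0]]
Q^2 = (Q^1)² = [[2,1],[1,1]]
Q^5 = (Q^2)²·Q = [[8,5],[5,3]]
Q^10 = (Q^5)² = [[89,55],[55,34]]
Q^21 = (Q^10)²·Q = [[56,32],[32,24]]
Q^42 = (Q^21)² = [[308,313],[313,316]]
Q^85 = (Q^42)²·Q = [[56,233],[233,144]]
Q^170 = (Q^85)² = [[287,55],[55,232]]
Q^340 = (Q^170)² = [[8,297],[297,32]]
F_340 mod 321 = Q^340[0][1] = 297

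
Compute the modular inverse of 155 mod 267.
236

gcd(155, 267) = 1, so the inverse exists.
Extended Euclidean algorithm on (267, 155):
267 = 1 × 155 + 112  ⟹  112 = (1)·267 + (-1)·155
155 = 1 × 112 + 43  ⟹  43 = (-1)·267 + (2)·155
112 = 2 × 43 + 26  ⟹  26 = (3)·267 + (-5)·155
43 = 1 × 26 + 17  ⟹  17 = (-4)·267 + (7)·155
26 = 1 × 17 + 9  ⟹  9 = (7)·267 + (-12)·155
17 = 1 × 9 + 8  ⟹  8 = (-11)·267 + (19)·155
9 = 1 × 8 + 1  ⟹  1 = (18)·267 + (-31)·155
So (-31)·155 ≡ 1 (mod 267), i.e. 155^(-1) ≡ -31 ≡ 236 (mod 267).
Check: 155 × 236 = 36580 ≡ 1 (mod 267)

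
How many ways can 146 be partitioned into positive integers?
27517052599

p(n) counts ways to write n as a sum of positive integers (order ignored).
Euler's pentagonal recurrence: p(k) = p(k-1) + p(k-2) - p(k-5) - p(k-7) + p(k-12) + p(k-15) - ... (offsets j(3j∓1)/2, signs ++--, p(0)=1, p(<0)=0).
DP table for k = 0..145: p(0)=1, p(1)=1, p(2)=2, p(3)=3, p(4)=5, p(5)=7, p(6)=11, p(7)=15, p(8)=22, p(9)=30, p(10)=42, p(11)=56, p(12)=77, p(13)=101, p(14)=135, p(15)=176, p(16)=231, p(17)=297, p(18)=385, p(19)=490, p(20)=627, p(21)=792, p(22)=1002, p(23)=1255, p(24)=1575, p(25)=1958, p(26)=2436, p(27)=3010, p(28)=3718, p(29)=4565, p(30)=5604, p(31)=6842, p(32)=8349, p(33)=10143, p(34)=12310, p(35)=14883, p(36)=17977, p(37)=21637, p(38)=26015, p(39)=31185, p(40)=37338, p(41)=44583, p(42)=53174, p(43)=63261, p(44)=75175, p(45)=89134, p(46)=105558, p(47)=124754, p(48)=147273, p(49)=173525, p(50)=204226, p(51)=239943, p(52)=281589, p(53)=329931, p(54)=386155, p(55)=451276, p(56)=526823, p(57)=614154, p(58)=715220, p(59)=831820, p(60)=966467, p(61)=1121505, p(62)=1300156, p(63)=1505499, p(64)=1741630, p(65)=2012558, p(66)=2323520, p(67)=2679689, p(68)=3087735, p(69)=3554345, p(70)=4087968, p(71)=4697205, p(72)=5392783, p(73)=6185689, p(74)=7089500, p(75)=8118264, p(76)=9289091, p(77)=10619863, p(78)=12132164, p(79)=13848650, p(80)=15796476, p(81)=18004327, p(82)=20506255, p(83)=23338469, p(84)=26543660, p(85)=30167357, p(86)=34262962, p(87)=38887673, p(88)=44108109, p(89)=49995925, p(90)=56634173, p(91)=64112359, p(92)=72533807, p(93)=82010177, p(94)=92669720, p(95)=104651419, p(96)=118114304, p(97)=133230930, p(98)=150198136, p(99)=169229875, p(100)=190569292, p(101)=214481126, p(102)=241265379, p(103)=271248950, p(104)=304801365, p(105)=342325709, p(106)=384276336, p(107)=431149389, p(108)=483502844, p(109)=541946240, p(110)=607163746, p(111)=679903203, p(112)=761002156, p(113)=851376628, p(114)=952050665, p(115)=1064144451, p(116)=1188908248, p(117)=1327710076, p(118)=1482074143, p(119)=1653668665, p(120)=1844349560, p(121)=2056148051, p(122)=2291320912, p(123)=2552338241, p(124)=2841940500, p(125)=3163127352, p(126)=3519222692, p(127)=3913864295, p(128)=4351078600, p(129)=4835271870, p(130)=5371315400, p(131)=5964539504, p(132)=6620830889, p(133)=7346629512, p(134)=8149040695, p(135)=9035836076, p(136)=10015581680, p(137)=11097645016, p(138)=12292341831, p(139)=13610949895, p(140)=15065878135, p(141)=16670689208, p(142)=18440293320, p(143)=20390982757, p(144)=22540654445, p(145)=24908858009.
Final step: p(146) = p(145) + p(144) - p(141) - p(139) + p(134) + p(131) - p(124) - p(120) + p(111) + p(106) - p(95) - p(89) + p(76) + p(69) - p(54) - p(46) + p(29) + p(20) - p(1)
= 24908858009 + 22540654445 - 16670689208 - 13610949895 + 8149040695 + 5964539504 - 2841940500 - 1844349560 + 679903203 + 384276336 - 104651419 - 49995925 + 9289091 + 3554345 - 386155 - 105558 + 4565 + 627 - 1
= 27517052599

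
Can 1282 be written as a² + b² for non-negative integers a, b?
21² + 29² (a=21, b=29)

Factorization: 1282 = 2 × 641
By Fermat: n is sum of two squares iff every prime p ≡ 3 (mod 4) appears to even power.
All primes ≡ 3 (mod 4) appear to even power.
Search a = 0, 1, 2, … for 1282 - a² a perfect square: first hit at a = 21: 1282 - 441 = 841 = 29².
1282 = 21² + 29² = 441 + 841 ✓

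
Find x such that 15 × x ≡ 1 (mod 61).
57

gcd(15, 61) = 1, so the inverse exists.
Extended Euclidean algorithm on (61, 15):
61 = 4 × 15 + 1  ⟹  1 = (1)·61 + (-4)·15
So (-4)·15 ≡ 1 (mod 61), i.e. 15^(-1) ≡ -4 ≡ 57 (mod 61).
Check: 15 × 57 = 855 ≡ 1 (mod 61)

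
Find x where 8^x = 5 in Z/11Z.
8

Baby-step giant-step with step n = ⌈√11⌉ = 4.
Baby steps 8^j mod 11 (j:value) for j=0..3: 0:1, 1:8, 2:9, 3:6.
Giant-step multiplier: 8^(-4) ≡ 8^(10-4) = 8^6 ≡ 3 (mod 11).
Giant steps γ_i = 5·3^i mod 11: γ_0=5, γ_1=4, γ_2=1 (in table at j=0).
x = i·n + j = 2·4 + 0 = 8.
Check: 8^8 ≡ 5 (mod 11).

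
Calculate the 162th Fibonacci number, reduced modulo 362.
312

Matrix identity: Q^n = [[F_(n+1), F_n], [F_n, F_(n-1)]] with Q = [[1,1],[1,0]].
n = 162 = 10100010₂. Square-and-multiply, entries mod 362:
Q^1 = [[1,1],[1,0]]
Q^2 = (Q^1)² = [[2,1],[1,1]]
Q^5 = (Q^2)²·Q = [[8,5],[5,3]]
Q^10 = (Q^5)² = [[89,55],[55,34]]
Q^20 = (Q^10)² = [[86,249],[249,199]]
Q^40 = (Q^20)² = [[255,13],[13,242]]
Q^81 = (Q^40)²·Q = [[341,34],[34,307]]
Q^162 = (Q^81)² = [[149,312],[312,199]]
F_162 mod 362 = Q^162[0][1] = 312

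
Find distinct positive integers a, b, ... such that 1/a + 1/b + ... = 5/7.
1/2 + 1/5 + 1/70

Greedy algorithm:
5/7: ceiling(7/5) = 2, use 1/2
3/14: ceiling(14/3) = 5, use 1/5
1/70: ceiling(70/1) = 70, use 1/70
Result: 5/7 = 1/2 + 1/5 + 1/70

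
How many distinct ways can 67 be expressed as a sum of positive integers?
2679689

p(n) counts ways to write n as a sum of positive integers (order ignored).
Euler's pentagonal recurrence: p(k) = p(k-1) + p(k-2) - p(k-5) - p(k-7) + p(k-12) + p(k-15) - ... (offsets j(3j∓1)/2, signs ++--, p(0)=1, p(<0)=0).
DP table for k = 0..66: p(0)=1, p(1)=1, p(2)=2, p(3)=3, p(4)=5, p(5)=7, p(6)=11, p(7)=15, p(8)=22, p(9)=30, p(10)=42, p(11)=56, p(12)=77, p(13)=101, p(14)=135, p(15)=176, p(16)=231, p(17)=297, p(18)=385, p(19)=490, p(20)=627, p(21)=792, p(22)=1002, p(23)=1255, p(24)=1575, p(25)=1958, p(26)=2436, p(27)=3010, p(28)=3718, p(29)=4565, p(30)=5604, p(31)=6842, p(32)=8349, p(33)=10143, p(34)=12310, p(35)=14883, p(36)=17977, p(37)=21637, p(38)=26015, p(39)=31185, p(40)=37338, p(41)=44583, p(42)=53174, p(43)=63261, p(44)=75175, p(45)=89134, p(46)=105558, p(47)=124754, p(48)=147273, p(49)=173525, p(50)=204226, p(51)=239943, p(52)=281589, p(53)=329931, p(54)=386155, p(55)=451276, p(56)=526823, p(57)=614154, p(58)=715220, p(59)=831820, p(60)=966467, p(61)=1121505, p(62)=1300156, p(63)=1505499, p(64)=1741630, p(65)=2012558, p(66)=2323520.
Final step: p(67) = p(66) + p(65) - p(62) - p(60) + p(55) + p(52) - p(45) - p(41) + p(32) + p(27) - p(16) - p(10)
= 2323520 + 2012558 - 1300156 - 966467 + 451276 + 281589 - 89134 - 44583 + 8349 + 3010 - 231 - 42
= 2679689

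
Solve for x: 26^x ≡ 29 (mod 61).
55

Baby-step giant-step with step n = ⌈√61⌉ = 8.
Baby steps 26^j mod 61 (j:value) for j=0..7: 0:1, 1:26, 2:5, 3:8, 4:25, 5:40, 6:3, 7:17.
Giant-step multiplier: 26^(-8) ≡ 26^(60-8) = 26^52 ≡ 57 (mod 61).
Giant steps γ_i = 29·57^i mod 61: γ_0=29, γ_1=6, γ_2=37, γ_3=35, γ_4=43, γ_5=11, γ_6=17 (in table at j=7).
x = i·n + j = 6·8 + 7 = 55.
Check: 26^55 ≡ 29 (mod 61).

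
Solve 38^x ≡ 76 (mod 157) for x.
154

Baby-step giant-step with step n = ⌈√157⌉ = 13.
Baby steps 38^j mod 157 (j:value) for j=0..12: 0:1, 1:38, 2:31, 3:79, 4:19, 5:94, 6:118, 7:88, 8:47, 9:59, 10:44, 11:102, 12:108.
Giant-step multiplier: 38^(-13) ≡ 38^(156-13) = 38^143 ≡ 50 (mod 157).
Giant steps γ_i = 76·50^i mod 157: γ_0=76, γ_1=32, γ_2=30, γ_3=87, γ_4=111, γ_5=55, γ_6=81, γ_7=125, γ_8=127, γ_9=70, γ_10=46, γ_11=102 (in table at j=11).
x = i·n + j = 11·13 + 11 = 154.
Check: 38^154 ≡ 76 (mod 157).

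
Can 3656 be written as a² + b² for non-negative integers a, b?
34² + 50² (a=34, b=50)

Factorization: 3656 = 2^3 × 457
By Fermat: n is sum of two squares iff every prime p ≡ 3 (mod 4) appears to even power.
All primes ≡ 3 (mod 4) appear to even power.
Search a = 0, 1, 2, … for 3656 - a² a perfect square: first hit at a = 34: 3656 - 1156 = 2500 = 50².
3656 = 34² + 50² = 1156 + 2500 ✓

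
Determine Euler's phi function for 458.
228

458 = 2 × 229
φ(n) = n × ∏(1 - 1/p) for each prime p dividing n
φ(458) = 458 × (1 - 1/2) × (1 - 1/229) = 228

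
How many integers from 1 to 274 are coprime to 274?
136

274 = 2 × 137
φ(n) = n × ∏(1 - 1/p) for each prime p dividing n
φ(274) = 274 × (1 - 1/2) × (1 - 1/137) = 136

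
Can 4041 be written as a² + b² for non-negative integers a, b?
21² + 60² (a=21, b=60)

Factorization: 4041 = 3^2 × 449
By Fermat: n is sum of two squares iff every prime p ≡ 3 (mod 4) appears to even power.
All primes ≡ 3 (mod 4) appear to even power.
Search a = 0, 1, 2, … for 4041 - a² a perfect square: first hit at a = 21: 4041 - 441 = 3600 = 60².
4041 = 21² + 60² = 441 + 3600 ✓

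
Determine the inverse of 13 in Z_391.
361

gcd(13, 391) = 1, so the inverse exists.
Extended Euclidean algorithm on (391, 13):
391 = 30 × 13 + 1  ⟹  1 = (1)·391 + (-30)·13
So (-30)·13 ≡ 1 (mod 391), i.e. 13^(-1) ≡ -30 ≡ 361 (mod 391).
Check: 13 × 361 = 4693 ≡ 1 (mod 391)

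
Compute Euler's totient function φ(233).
232

233 = 233
φ(n) = n × ∏(1 - 1/p) for each prime p dividing n
φ(233) = 233 × (1 - 1/233) = 232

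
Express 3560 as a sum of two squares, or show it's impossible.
14² + 58² (a=14, b=58)

Factorization: 3560 = 2^3 × 5 × 89
By Fermat: n is sum of two squares iff every prime p ≡ 3 (mod 4) appears to even power.
All primes ≡ 3 (mod 4) appear to even power.
Search a = 0, 1, 2, … for 3560 - a² a perfect square: first hit at a = 14: 3560 - 196 = 3364 = 58².
3560 = 14² + 58² = 196 + 3364 ✓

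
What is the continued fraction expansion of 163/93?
[1; 1, 3, 23]

Euclidean algorithm steps:
163 = 1 × 93 + 70
93 = 1 × 70 + 23
70 = 3 × 23 + 1
23 = 23 × 1 + 0
Continued fraction: [1; 1, 3, 23]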